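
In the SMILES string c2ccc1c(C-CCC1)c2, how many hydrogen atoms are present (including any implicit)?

Hydrogens are implicit in SMILES; fill each atom to its normal valence:
  4 × C: 2 H each → 8
  4 × C (aromatic): 1 H each → 4
  2 × C (aromatic): no H
  Total hydrogens = 12.

12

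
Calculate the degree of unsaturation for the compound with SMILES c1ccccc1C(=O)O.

Molecular formula from the SMILES: C7H6O2.
DoU = (2C + 2 + N − H − X)/2 = (2·7 + 2 + 0 − 6 − 0)/2 = 10/2 = 5.
(Structurally: 1 ring(s) + 4 π bond(s) = 5.)

5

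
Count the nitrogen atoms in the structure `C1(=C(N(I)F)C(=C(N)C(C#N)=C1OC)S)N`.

4

The symbol for nitrogen appears 4 times in the SMILES.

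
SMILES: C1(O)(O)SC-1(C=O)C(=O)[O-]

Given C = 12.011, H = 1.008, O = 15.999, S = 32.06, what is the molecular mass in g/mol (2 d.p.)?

Molecular formula: C4H3O5S-.
M = 4×12.011 + 3×1.008 + 5×15.999 + 1×32.06 = 163.12 g/mol.

163.12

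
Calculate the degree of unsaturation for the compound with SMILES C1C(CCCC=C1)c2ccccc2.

Molecular formula from the SMILES: C13H16.
DoU = (2C + 2 + N − H − X)/2 = (2·13 + 2 + 0 − 16 − 0)/2 = 12/2 = 6.
(Structurally: 2 ring(s) + 4 π bond(s) = 6.)

6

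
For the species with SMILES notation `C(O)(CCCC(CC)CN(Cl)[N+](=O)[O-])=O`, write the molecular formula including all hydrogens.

Heavy atoms from the SMILES: 8 C, 1 Cl, 2 N, 4 O.
Implicit hydrogens by atom environment:
  5 × C: 2 H each → 10
  2 × O: no H
  1 × C: 3 H
  1 × C: 1 H
  1 × C: no H
  1 × Cl: no H
  1 × N: no H
  1 × N (charge +1): no H
  1 × O: 1 H
  1 × O (charge -1): no H
  Total hydrogens = 15.
Molecular formula: C8H15ClN2O4

C8H15ClN2O4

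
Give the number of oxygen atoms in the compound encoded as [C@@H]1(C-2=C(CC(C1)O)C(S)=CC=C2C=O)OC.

3

The symbol for oxygen appears 3 times in the SMILES.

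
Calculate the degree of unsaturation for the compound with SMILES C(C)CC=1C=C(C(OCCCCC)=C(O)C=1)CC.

Molecular formula from the SMILES: C16H26O2.
DoU = (2C + 2 + N − H − X)/2 = (2·16 + 2 + 0 − 26 − 0)/2 = 8/2 = 4.
(Structurally: 1 ring(s) + 3 π bond(s) = 4.)

4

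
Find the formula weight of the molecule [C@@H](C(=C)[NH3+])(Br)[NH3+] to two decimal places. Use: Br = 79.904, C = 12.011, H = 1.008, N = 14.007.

Molecular formula: [C3H9BrN2]2+.
M = 1×79.904 + 3×12.011 + 9×1.008 + 2×14.007 = 153.02 g/mol.

153.02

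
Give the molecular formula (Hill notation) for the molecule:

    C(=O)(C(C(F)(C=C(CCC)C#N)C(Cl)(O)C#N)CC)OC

C14H18ClFN2O3

Heavy atoms from the SMILES: 14 C, 1 Cl, 1 F, 2 N, 3 O.
Implicit hydrogens by atom environment:
  6 × C: no H
  3 × C: 3 H each → 9
  3 × C: 2 H each → 6
  2 × C: 1 H each → 2
  2 × N: no H
  2 × O: no H
  1 × Cl: no H
  1 × F: no H
  1 × O: 1 H
  Total hydrogens = 18.
Molecular formula: C14H18ClFN2O3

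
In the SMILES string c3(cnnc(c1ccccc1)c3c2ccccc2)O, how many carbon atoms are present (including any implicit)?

16

The symbol for carbon appears 16 times in the SMILES. Lowercase c denotes aromatic carbon and counts toward C.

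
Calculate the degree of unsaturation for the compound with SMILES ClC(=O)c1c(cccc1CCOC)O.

Molecular formula from the SMILES: C10H11ClO3.
DoU = (2C + 2 + N − H − X)/2 = (2·10 + 2 + 0 − 11 − 1)/2 = 10/2 = 5.
(Structurally: 1 ring(s) + 4 π bond(s) = 5.)

5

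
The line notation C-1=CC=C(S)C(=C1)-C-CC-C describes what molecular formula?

C10H14S

Heavy atoms from the SMILES: 10 C, 1 S.
Implicit hydrogens by atom environment:
  4 × C (aromatic): 1 H each → 4
  3 × C: 2 H each → 6
  2 × C (aromatic): no H
  1 × C: 3 H
  1 × S: 1 H
  Total hydrogens = 14.
Molecular formula: C10H14S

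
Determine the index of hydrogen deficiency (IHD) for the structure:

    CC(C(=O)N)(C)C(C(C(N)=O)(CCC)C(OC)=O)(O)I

Molecular formula from the SMILES: C12H21IN2O5.
DoU = (2C + 2 + N − H − X)/2 = (2·12 + 2 + 2 − 21 − 1)/2 = 6/2 = 3.
(Structurally: 0 ring(s) + 3 π bond(s) = 3.)

3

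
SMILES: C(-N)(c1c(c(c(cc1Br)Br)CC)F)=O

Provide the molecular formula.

Heavy atoms from the SMILES: 2 Br, 9 C, 1 F, 1 N, 1 O.
Implicit hydrogens by atom environment:
  5 × C (aromatic): no H
  2 × Br: no H
  1 × C: 3 H
  1 × C: 2 H
  1 × C (aromatic): 1 H
  1 × C: no H
  1 × F: no H
  1 × N: 2 H
  1 × O: no H
  Total hydrogens = 8.
Molecular formula: C9H8Br2FNO

C9H8Br2FNO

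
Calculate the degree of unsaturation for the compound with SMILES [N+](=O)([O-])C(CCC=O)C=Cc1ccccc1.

7

Molecular formula from the SMILES: C12H13NO3.
DoU = (2C + 2 + N − H − X)/2 = (2·12 + 2 + 1 − 13 − 0)/2 = 14/2 = 7.
(Structurally: 1 ring(s) + 6 π bond(s) = 7.)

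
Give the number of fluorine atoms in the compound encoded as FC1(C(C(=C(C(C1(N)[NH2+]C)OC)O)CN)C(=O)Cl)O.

1

The symbol for fluorine appears 1 time in the SMILES.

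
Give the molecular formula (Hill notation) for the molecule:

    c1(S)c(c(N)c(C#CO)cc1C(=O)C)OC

C11H11NO3S

Heavy atoms from the SMILES: 11 C, 1 N, 3 O, 1 S.
Implicit hydrogens by atom environment:
  5 × C (aromatic): no H
  3 × C: no H
  2 × C: 3 H each → 6
  2 × O: no H
  1 × C (aromatic): 1 H
  1 × N: 2 H
  1 × O: 1 H
  1 × S: 1 H
  Total hydrogens = 11.
Molecular formula: C11H11NO3S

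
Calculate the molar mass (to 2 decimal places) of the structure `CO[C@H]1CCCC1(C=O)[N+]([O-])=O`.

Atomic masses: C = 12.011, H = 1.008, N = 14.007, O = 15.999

173.17

Molecular formula: C7H11NO4.
M = 7×12.011 + 11×1.008 + 1×14.007 + 4×15.999 = 173.17 g/mol.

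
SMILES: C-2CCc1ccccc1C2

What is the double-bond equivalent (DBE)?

Molecular formula from the SMILES: C10H12.
DoU = (2C + 2 + N − H − X)/2 = (2·10 + 2 + 0 − 12 − 0)/2 = 10/2 = 5.
(Structurally: 2 ring(s) + 3 π bond(s) = 5.)

5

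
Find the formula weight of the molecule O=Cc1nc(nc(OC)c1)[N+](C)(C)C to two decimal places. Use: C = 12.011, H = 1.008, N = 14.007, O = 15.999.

Molecular formula: C9H14N3O2+.
M = 9×12.011 + 14×1.008 + 3×14.007 + 2×15.999 = 196.23 g/mol.

196.23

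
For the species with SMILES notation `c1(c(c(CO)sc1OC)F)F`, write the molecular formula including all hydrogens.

Heavy atoms from the SMILES: 6 C, 2 F, 2 O, 1 S.
Implicit hydrogens by atom environment:
  4 × C (aromatic): no H
  2 × F: no H
  1 × C: 3 H
  1 × C: 2 H
  1 × O: 1 H
  1 × O: no H
  1 × S (aromatic): no H
  Total hydrogens = 6.
Molecular formula: C6H6F2O2S

C6H6F2O2S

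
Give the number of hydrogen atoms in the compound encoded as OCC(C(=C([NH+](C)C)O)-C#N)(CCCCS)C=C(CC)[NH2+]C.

31

Hydrogens are implicit in SMILES; fill each atom to its normal valence:
  6 × C: 2 H each → 12
  5 × C: no H
  4 × C: 3 H each → 12
  2 × O: 1 H each → 2
  1 × C: 1 H
  1 × N (charge +1): 2 H
  1 × N (charge +1): 1 H
  1 × N: no H
  1 × S: 1 H
  Total hydrogens = 31.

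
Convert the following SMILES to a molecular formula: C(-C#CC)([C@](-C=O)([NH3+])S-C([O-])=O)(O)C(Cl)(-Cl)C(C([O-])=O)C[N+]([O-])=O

C11H11Cl2N2O8S-

Heavy atoms from the SMILES: 11 C, 2 Cl, 2 N, 8 O, 1 S.
Implicit hydrogens by atom environment:
  7 × C: no H
  4 × O: no H
  3 × O (charge -1): no H
  2 × C: 1 H each → 2
  2 × Cl: no H
  1 × C: 3 H
  1 × C: 2 H
  1 × N (charge +1): 3 H
  1 × N (charge +1): no H
  1 × O: 1 H
  1 × S: no H
  Total hydrogens = 11.
Net charge -1.
Molecular formula: C11H11Cl2N2O8S-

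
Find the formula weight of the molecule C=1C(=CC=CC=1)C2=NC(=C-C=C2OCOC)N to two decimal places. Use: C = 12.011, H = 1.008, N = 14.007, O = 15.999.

Molecular formula: C13H14N2O2.
M = 13×12.011 + 14×1.008 + 2×14.007 + 2×15.999 = 230.27 g/mol.

230.27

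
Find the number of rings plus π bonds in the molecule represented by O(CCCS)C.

Molecular formula from the SMILES: C4H10OS.
DoU = (2C + 2 + N − H − X)/2 = (2·4 + 2 + 0 − 10 − 0)/2 = 0/2 = 0.
(Structurally: 0 ring(s) + 0 π bond(s) = 0.)

0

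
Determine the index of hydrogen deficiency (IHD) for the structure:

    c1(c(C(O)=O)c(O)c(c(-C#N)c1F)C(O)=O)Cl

8

Molecular formula from the SMILES: C9H3ClFNO5.
DoU = (2C + 2 + N − H − X)/2 = (2·9 + 2 + 1 − 3 − 2)/2 = 16/2 = 8.
(Structurally: 1 ring(s) + 7 π bond(s) = 8.)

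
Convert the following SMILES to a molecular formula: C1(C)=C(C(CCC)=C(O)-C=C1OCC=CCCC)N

Heavy atoms from the SMILES: 16 C, 1 N, 2 O.
Implicit hydrogens by atom environment:
  5 × C: 2 H each → 10
  5 × C (aromatic): no H
  3 × C: 3 H each → 9
  2 × C: 1 H each → 2
  1 × C (aromatic): 1 H
  1 × N: 2 H
  1 × O: 1 H
  1 × O: no H
  Total hydrogens = 25.
Molecular formula: C16H25NO2

C16H25NO2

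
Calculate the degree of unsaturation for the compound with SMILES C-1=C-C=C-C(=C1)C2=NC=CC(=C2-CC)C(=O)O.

Molecular formula from the SMILES: C14H13NO2.
DoU = (2C + 2 + N − H − X)/2 = (2·14 + 2 + 1 − 13 − 0)/2 = 18/2 = 9.
(Structurally: 2 ring(s) + 7 π bond(s) = 9.)

9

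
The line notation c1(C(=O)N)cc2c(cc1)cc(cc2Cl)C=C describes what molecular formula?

Heavy atoms from the SMILES: 13 C, 1 Cl, 1 N, 1 O.
Implicit hydrogens by atom environment:
  5 × C (aromatic): 1 H each → 5
  5 × C (aromatic): no H
  1 × C: 2 H
  1 × C: 1 H
  1 × C: no H
  1 × Cl: no H
  1 × N: 2 H
  1 × O: no H
  Total hydrogens = 10.
Molecular formula: C13H10ClNO

C13H10ClNO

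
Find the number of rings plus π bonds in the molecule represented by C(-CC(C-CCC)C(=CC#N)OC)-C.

Molecular formula from the SMILES: C12H21NO.
DoU = (2C + 2 + N − H − X)/2 = (2·12 + 2 + 1 − 21 − 0)/2 = 6/2 = 3.
(Structurally: 0 ring(s) + 3 π bond(s) = 3.)

3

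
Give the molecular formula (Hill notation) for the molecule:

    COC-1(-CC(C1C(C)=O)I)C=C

Heavy atoms from the SMILES: 9 C, 1 I, 2 O.
Implicit hydrogens by atom environment:
  3 × C: 1 H each → 3
  2 × C: 3 H each → 6
  2 × C: 2 H each → 4
  2 × C: no H
  2 × O: no H
  1 × I: no H
  Total hydrogens = 13.
Molecular formula: C9H13IO2

C9H13IO2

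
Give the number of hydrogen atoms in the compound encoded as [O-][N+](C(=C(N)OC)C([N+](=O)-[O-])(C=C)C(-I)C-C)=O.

Hydrogens are implicit in SMILES; fill each atom to its normal valence:
  3 × C: no H
  3 × O: no H
  2 × C: 3 H each → 6
  2 × C: 2 H each → 4
  2 × C: 1 H each → 2
  2 × N (charge +1): no H
  2 × O (charge -1): no H
  1 × I: no H
  1 × N: 2 H
  Total hydrogens = 14.

14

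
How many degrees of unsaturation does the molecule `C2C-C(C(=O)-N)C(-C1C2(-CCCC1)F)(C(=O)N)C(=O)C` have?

5

Molecular formula from the SMILES: C14H21FN2O3.
DoU = (2C + 2 + N − H − X)/2 = (2·14 + 2 + 2 − 21 − 1)/2 = 10/2 = 5.
(Structurally: 2 ring(s) + 3 π bond(s) = 5.)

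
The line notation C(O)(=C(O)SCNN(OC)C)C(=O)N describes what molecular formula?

Heavy atoms from the SMILES: 6 C, 3 N, 4 O, 1 S.
Implicit hydrogens by atom environment:
  3 × C: no H
  2 × C: 3 H each → 6
  2 × O: 1 H each → 2
  2 × O: no H
  1 × C: 2 H
  1 × N: 2 H
  1 × N: 1 H
  1 × N: no H
  1 × S: no H
  Total hydrogens = 13.
Molecular formula: C6H13N3O4S

C6H13N3O4S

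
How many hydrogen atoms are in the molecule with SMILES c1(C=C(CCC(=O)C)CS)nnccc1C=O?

14

Hydrogens are implicit in SMILES; fill each atom to its normal valence:
  3 × C: 2 H each → 6
  2 × C (aromatic): 1 H each → 2
  2 × C: 1 H each → 2
  2 × C (aromatic): no H
  2 × C: no H
  2 × N (aromatic): no H
  2 × O: no H
  1 × C: 3 H
  1 × S: 1 H
  Total hydrogens = 14.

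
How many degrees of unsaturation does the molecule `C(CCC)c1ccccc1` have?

4

Molecular formula from the SMILES: C10H14.
DoU = (2C + 2 + N − H − X)/2 = (2·10 + 2 + 0 − 14 − 0)/2 = 8/2 = 4.
(Structurally: 1 ring(s) + 3 π bond(s) = 4.)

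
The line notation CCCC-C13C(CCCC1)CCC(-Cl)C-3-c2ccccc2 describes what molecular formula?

C20H29Cl

Heavy atoms from the SMILES: 20 C, 1 Cl.
Implicit hydrogens by atom environment:
  9 × C: 2 H each → 18
  5 × C (aromatic): 1 H each → 5
  3 × C: 1 H each → 3
  1 × C: 3 H
  1 × C: no H
  1 × C (aromatic): no H
  1 × Cl: no H
  Total hydrogens = 29.
Molecular formula: C20H29Cl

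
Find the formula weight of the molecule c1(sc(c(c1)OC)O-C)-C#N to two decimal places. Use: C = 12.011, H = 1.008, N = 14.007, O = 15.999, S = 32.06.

169.20

Molecular formula: C7H7NO2S.
M = 7×12.011 + 7×1.008 + 1×14.007 + 2×15.999 + 1×32.06 = 169.20 g/mol.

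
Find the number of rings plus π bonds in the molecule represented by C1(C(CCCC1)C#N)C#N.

Molecular formula from the SMILES: C8H10N2.
DoU = (2C + 2 + N − H − X)/2 = (2·8 + 2 + 2 − 10 − 0)/2 = 10/2 = 5.
(Structurally: 1 ring(s) + 4 π bond(s) = 5.)

5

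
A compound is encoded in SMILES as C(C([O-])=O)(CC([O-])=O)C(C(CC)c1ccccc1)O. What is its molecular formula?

Heavy atoms from the SMILES: 14 C, 5 O.
Implicit hydrogens by atom environment:
  5 × C (aromatic): 1 H each → 5
  3 × C: 1 H each → 3
  2 × C: 2 H each → 4
  2 × C: no H
  2 × O: no H
  2 × O (charge -1): no H
  1 × C: 3 H
  1 × C (aromatic): no H
  1 × O: 1 H
  Total hydrogens = 16.
Net charge -2.
Molecular formula: [C14H16O5]2-

[C14H16O5]2-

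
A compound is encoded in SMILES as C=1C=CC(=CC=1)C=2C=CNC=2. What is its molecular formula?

C10H9N

Heavy atoms from the SMILES: 10 C, 1 N.
Implicit hydrogens by atom environment:
  8 × C (aromatic): 1 H each → 8
  2 × C (aromatic): no H
  1 × N (aromatic): 1 H
  Total hydrogens = 9.
Molecular formula: C10H9N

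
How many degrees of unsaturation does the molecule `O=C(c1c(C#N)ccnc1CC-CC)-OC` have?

Molecular formula from the SMILES: C12H14N2O2.
DoU = (2C + 2 + N − H − X)/2 = (2·12 + 2 + 2 − 14 − 0)/2 = 14/2 = 7.
(Structurally: 1 ring(s) + 6 π bond(s) = 7.)

7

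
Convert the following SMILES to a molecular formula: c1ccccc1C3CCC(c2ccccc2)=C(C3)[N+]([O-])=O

Heavy atoms from the SMILES: 18 C, 1 N, 2 O.
Implicit hydrogens by atom environment:
  10 × C (aromatic): 1 H each → 10
  3 × C: 2 H each → 6
  2 × C: no H
  2 × C (aromatic): no H
  1 × C: 1 H
  1 × N (charge +1): no H
  1 × O: no H
  1 × O (charge -1): no H
  Total hydrogens = 17.
Molecular formula: C18H17NO2

C18H17NO2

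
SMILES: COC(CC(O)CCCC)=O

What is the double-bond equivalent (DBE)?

Molecular formula from the SMILES: C8H16O3.
DoU = (2C + 2 + N − H − X)/2 = (2·8 + 2 + 0 − 16 − 0)/2 = 2/2 = 1.
(Structurally: 0 ring(s) + 1 π bond(s) = 1.)

1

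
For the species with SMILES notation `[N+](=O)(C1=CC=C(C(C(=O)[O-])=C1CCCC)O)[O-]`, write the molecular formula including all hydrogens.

C11H12NO5-

Heavy atoms from the SMILES: 11 C, 1 N, 5 O.
Implicit hydrogens by atom environment:
  4 × C (aromatic): no H
  3 × C: 2 H each → 6
  2 × C (aromatic): 1 H each → 2
  2 × O: no H
  2 × O (charge -1): no H
  1 × C: 3 H
  1 × C: no H
  1 × N (charge +1): no H
  1 × O: 1 H
  Total hydrogens = 12.
Net charge -1.
Molecular formula: C11H12NO5-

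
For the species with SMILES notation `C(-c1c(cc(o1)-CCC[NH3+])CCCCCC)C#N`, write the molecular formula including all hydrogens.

C15H25N2O+

Heavy atoms from the SMILES: 15 C, 2 N, 1 O.
Implicit hydrogens by atom environment:
  9 × C: 2 H each → 18
  3 × C (aromatic): no H
  1 × C: 3 H
  1 × C (aromatic): 1 H
  1 × C: no H
  1 × N (charge +1): 3 H
  1 × N: no H
  1 × O (aromatic): no H
  Total hydrogens = 25.
Net charge +1.
Molecular formula: C15H25N2O+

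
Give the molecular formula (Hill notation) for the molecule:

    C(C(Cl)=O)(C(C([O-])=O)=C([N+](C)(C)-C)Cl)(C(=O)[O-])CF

C10H11Cl2FNO5-

Heavy atoms from the SMILES: 10 C, 2 Cl, 1 F, 1 N, 5 O.
Implicit hydrogens by atom environment:
  6 × C: no H
  3 × C: 3 H each → 9
  3 × O: no H
  2 × Cl: no H
  2 × O (charge -1): no H
  1 × C: 2 H
  1 × F: no H
  1 × N (charge +1): no H
  Total hydrogens = 11.
Net charge -1.
Molecular formula: C10H11Cl2FNO5-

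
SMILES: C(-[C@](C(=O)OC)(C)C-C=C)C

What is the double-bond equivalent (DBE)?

2

Molecular formula from the SMILES: C9H16O2.
DoU = (2C + 2 + N − H − X)/2 = (2·9 + 2 + 0 − 16 − 0)/2 = 4/2 = 2.
(Structurally: 0 ring(s) + 2 π bond(s) = 2.)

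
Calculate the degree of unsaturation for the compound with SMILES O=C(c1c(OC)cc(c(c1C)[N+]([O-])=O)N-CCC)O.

6

Molecular formula from the SMILES: C12H16N2O5.
DoU = (2C + 2 + N − H − X)/2 = (2·12 + 2 + 2 − 16 − 0)/2 = 12/2 = 6.
(Structurally: 1 ring(s) + 5 π bond(s) = 6.)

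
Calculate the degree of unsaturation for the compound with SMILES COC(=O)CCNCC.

1

Molecular formula from the SMILES: C6H13NO2.
DoU = (2C + 2 + N − H − X)/2 = (2·6 + 2 + 1 − 13 − 0)/2 = 2/2 = 1.
(Structurally: 0 ring(s) + 1 π bond(s) = 1.)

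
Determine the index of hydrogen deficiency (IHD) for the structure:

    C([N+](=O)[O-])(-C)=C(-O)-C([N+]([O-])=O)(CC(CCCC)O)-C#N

5

Molecular formula from the SMILES: C11H17N3O6.
DoU = (2C + 2 + N − H − X)/2 = (2·11 + 2 + 3 − 17 − 0)/2 = 10/2 = 5.
(Structurally: 0 ring(s) + 5 π bond(s) = 5.)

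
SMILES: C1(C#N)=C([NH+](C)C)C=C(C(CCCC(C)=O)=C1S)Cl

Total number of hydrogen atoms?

18

Hydrogens are implicit in SMILES; fill each atom to its normal valence:
  5 × C (aromatic): no H
  3 × C: 3 H each → 9
  3 × C: 2 H each → 6
  2 × C: no H
  1 × C (aromatic): 1 H
  1 × Cl: no H
  1 × N (charge +1): 1 H
  1 × N: no H
  1 × O: no H
  1 × S: 1 H
  Total hydrogens = 18.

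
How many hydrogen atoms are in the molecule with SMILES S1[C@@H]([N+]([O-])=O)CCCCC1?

11

Hydrogens are implicit in SMILES; fill each atom to its normal valence:
  5 × C: 2 H each → 10
  1 × C: 1 H
  1 × N (charge +1): no H
  1 × O: no H
  1 × O (charge -1): no H
  1 × S: no H
  Total hydrogens = 11.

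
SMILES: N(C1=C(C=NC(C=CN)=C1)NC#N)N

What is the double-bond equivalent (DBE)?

7

Molecular formula from the SMILES: C8H10N6.
DoU = (2C + 2 + N − H − X)/2 = (2·8 + 2 + 6 − 10 − 0)/2 = 14/2 = 7.
(Structurally: 1 ring(s) + 6 π bond(s) = 7.)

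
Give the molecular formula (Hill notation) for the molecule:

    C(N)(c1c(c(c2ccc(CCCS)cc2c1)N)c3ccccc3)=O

Heavy atoms from the SMILES: 20 C, 2 N, 1 O, 1 S.
Implicit hydrogens by atom environment:
  9 × C (aromatic): 1 H each → 9
  7 × C (aromatic): no H
  3 × C: 2 H each → 6
  2 × N: 2 H each → 4
  1 × C: no H
  1 × O: no H
  1 × S: 1 H
  Total hydrogens = 20.
Molecular formula: C20H20N2OS

C20H20N2OS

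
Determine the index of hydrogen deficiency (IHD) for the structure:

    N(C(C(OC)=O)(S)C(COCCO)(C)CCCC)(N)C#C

3

Molecular formula from the SMILES: C14H26N2O4S.
DoU = (2C + 2 + N − H − X)/2 = (2·14 + 2 + 2 − 26 − 0)/2 = 6/2 = 3.
(Structurally: 0 ring(s) + 3 π bond(s) = 3.)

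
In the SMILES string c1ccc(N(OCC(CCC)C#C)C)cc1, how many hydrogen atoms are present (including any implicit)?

Hydrogens are implicit in SMILES; fill each atom to its normal valence:
  5 × C (aromatic): 1 H each → 5
  3 × C: 2 H each → 6
  2 × C: 3 H each → 6
  2 × C: 1 H each → 2
  1 × C: no H
  1 × C (aromatic): no H
  1 × N: no H
  1 × O: no H
  Total hydrogens = 19.

19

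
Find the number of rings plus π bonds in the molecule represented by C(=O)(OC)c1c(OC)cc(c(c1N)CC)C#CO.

7

Molecular formula from the SMILES: C13H15NO4.
DoU = (2C + 2 + N − H − X)/2 = (2·13 + 2 + 1 − 15 − 0)/2 = 14/2 = 7.
(Structurally: 1 ring(s) + 6 π bond(s) = 7.)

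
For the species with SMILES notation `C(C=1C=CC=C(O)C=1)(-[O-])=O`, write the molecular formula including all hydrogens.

C7H5O3-

Heavy atoms from the SMILES: 7 C, 3 O.
Implicit hydrogens by atom environment:
  4 × C (aromatic): 1 H each → 4
  2 × C (aromatic): no H
  1 × C: no H
  1 × O: 1 H
  1 × O: no H
  1 × O (charge -1): no H
  Total hydrogens = 5.
Net charge -1.
Molecular formula: C7H5O3-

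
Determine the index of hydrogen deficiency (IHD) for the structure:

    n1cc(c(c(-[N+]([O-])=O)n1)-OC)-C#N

7

Molecular formula from the SMILES: C6H4N4O3.
DoU = (2C + 2 + N − H − X)/2 = (2·6 + 2 + 4 − 4 − 0)/2 = 14/2 = 7.
(Structurally: 1 ring(s) + 6 π bond(s) = 7.)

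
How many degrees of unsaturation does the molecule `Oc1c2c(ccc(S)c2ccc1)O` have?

Molecular formula from the SMILES: C10H8O2S.
DoU = (2C + 2 + N − H − X)/2 = (2·10 + 2 + 0 − 8 − 0)/2 = 14/2 = 7.
(Structurally: 2 ring(s) + 5 π bond(s) = 7.)

7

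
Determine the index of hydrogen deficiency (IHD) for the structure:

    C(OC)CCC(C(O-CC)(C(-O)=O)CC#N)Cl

3

Molecular formula from the SMILES: C11H18ClNO4.
DoU = (2C + 2 + N − H − X)/2 = (2·11 + 2 + 1 − 18 − 1)/2 = 6/2 = 3.
(Structurally: 0 ring(s) + 3 π bond(s) = 3.)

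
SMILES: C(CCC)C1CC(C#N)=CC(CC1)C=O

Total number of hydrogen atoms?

Hydrogens are implicit in SMILES; fill each atom to its normal valence:
  6 × C: 2 H each → 12
  4 × C: 1 H each → 4
  2 × C: no H
  1 × C: 3 H
  1 × N: no H
  1 × O: no H
  Total hydrogens = 19.

19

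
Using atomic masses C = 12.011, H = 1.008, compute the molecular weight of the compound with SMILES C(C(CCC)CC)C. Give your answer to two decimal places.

Molecular formula: C8H18.
M = 8×12.011 + 18×1.008 = 114.23 g/mol.

114.23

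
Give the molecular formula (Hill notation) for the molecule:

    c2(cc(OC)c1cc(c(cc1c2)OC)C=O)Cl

Heavy atoms from the SMILES: 13 C, 1 Cl, 3 O.
Implicit hydrogens by atom environment:
  6 × C (aromatic): no H
  4 × C (aromatic): 1 H each → 4
  3 × O: no H
  2 × C: 3 H each → 6
  1 × C: 1 H
  1 × Cl: no H
  Total hydrogens = 11.
Molecular formula: C13H11ClO3

C13H11ClO3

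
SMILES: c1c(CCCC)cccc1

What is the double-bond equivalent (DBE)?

Molecular formula from the SMILES: C10H14.
DoU = (2C + 2 + N − H − X)/2 = (2·10 + 2 + 0 − 14 − 0)/2 = 8/2 = 4.
(Structurally: 1 ring(s) + 3 π bond(s) = 4.)

4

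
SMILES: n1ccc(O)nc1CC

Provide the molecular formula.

C6H8N2O

Heavy atoms from the SMILES: 6 C, 2 N, 1 O.
Implicit hydrogens by atom environment:
  2 × C (aromatic): 1 H each → 2
  2 × C (aromatic): no H
  2 × N (aromatic): no H
  1 × C: 3 H
  1 × C: 2 H
  1 × O: 1 H
  Total hydrogens = 8.
Molecular formula: C6H8N2O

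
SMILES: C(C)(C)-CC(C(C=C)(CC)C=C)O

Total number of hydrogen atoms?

Hydrogens are implicit in SMILES; fill each atom to its normal valence:
  4 × C: 2 H each → 8
  4 × C: 1 H each → 4
  3 × C: 3 H each → 9
  1 × C: no H
  1 × O: 1 H
  Total hydrogens = 22.

22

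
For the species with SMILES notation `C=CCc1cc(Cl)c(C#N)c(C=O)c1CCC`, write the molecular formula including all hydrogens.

C14H14ClNO

Heavy atoms from the SMILES: 14 C, 1 Cl, 1 N, 1 O.
Implicit hydrogens by atom environment:
  5 × C (aromatic): no H
  4 × C: 2 H each → 8
  2 × C: 1 H each → 2
  1 × C: 3 H
  1 × C (aromatic): 1 H
  1 × C: no H
  1 × Cl: no H
  1 × N: no H
  1 × O: no H
  Total hydrogens = 14.
Molecular formula: C14H14ClNO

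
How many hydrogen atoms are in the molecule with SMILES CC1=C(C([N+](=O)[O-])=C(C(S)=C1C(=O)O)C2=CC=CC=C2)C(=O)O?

Hydrogens are implicit in SMILES; fill each atom to its normal valence:
  7 × C (aromatic): no H
  5 × C (aromatic): 1 H each → 5
  3 × O: no H
  2 × C: no H
  2 × O: 1 H each → 2
  1 × C: 3 H
  1 × N (charge +1): no H
  1 × O (charge -1): no H
  1 × S: 1 H
  Total hydrogens = 11.

11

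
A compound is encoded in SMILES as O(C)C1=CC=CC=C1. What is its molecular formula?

C7H8O

Heavy atoms from the SMILES: 7 C, 1 O.
Implicit hydrogens by atom environment:
  5 × C (aromatic): 1 H each → 5
  1 × C: 3 H
  1 × C (aromatic): no H
  1 × O: no H
  Total hydrogens = 8.
Molecular formula: C7H8O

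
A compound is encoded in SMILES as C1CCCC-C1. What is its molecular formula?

C6H12

Heavy atoms from the SMILES: 6 C.
Implicit hydrogens by atom environment:
  6 × C: 2 H each → 12
  Total hydrogens = 12.
Molecular formula: C6H12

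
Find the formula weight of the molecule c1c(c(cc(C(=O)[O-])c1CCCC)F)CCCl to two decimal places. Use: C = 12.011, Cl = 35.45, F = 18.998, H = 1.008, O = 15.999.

Molecular formula: C13H15ClFO2-.
M = 13×12.011 + 1×35.45 + 1×18.998 + 15×1.008 + 2×15.999 = 257.71 g/mol.

257.71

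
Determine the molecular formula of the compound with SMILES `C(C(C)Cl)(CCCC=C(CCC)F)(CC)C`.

Heavy atoms from the SMILES: 14 C, 1 Cl, 1 F.
Implicit hydrogens by atom environment:
  6 × C: 2 H each → 12
  4 × C: 3 H each → 12
  2 × C: 1 H each → 2
  2 × C: no H
  1 × Cl: no H
  1 × F: no H
  Total hydrogens = 26.
Molecular formula: C14H26ClF

C14H26ClF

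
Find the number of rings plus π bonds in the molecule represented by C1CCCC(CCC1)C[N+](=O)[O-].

Molecular formula from the SMILES: C9H17NO2.
DoU = (2C + 2 + N − H − X)/2 = (2·9 + 2 + 1 − 17 − 0)/2 = 4/2 = 2.
(Structurally: 1 ring(s) + 1 π bond(s) = 2.)

2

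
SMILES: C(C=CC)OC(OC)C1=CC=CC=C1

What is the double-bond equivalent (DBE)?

5

Molecular formula from the SMILES: C12H16O2.
DoU = (2C + 2 + N − H − X)/2 = (2·12 + 2 + 0 − 16 − 0)/2 = 10/2 = 5.
(Structurally: 1 ring(s) + 4 π bond(s) = 5.)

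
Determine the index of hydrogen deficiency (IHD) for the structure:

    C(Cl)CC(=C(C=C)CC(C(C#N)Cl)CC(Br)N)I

4

Molecular formula from the SMILES: C12H16BrCl2IN2.
DoU = (2C + 2 + N − H − X)/2 = (2·12 + 2 + 2 − 16 − 4)/2 = 8/2 = 4.
(Structurally: 0 ring(s) + 4 π bond(s) = 4.)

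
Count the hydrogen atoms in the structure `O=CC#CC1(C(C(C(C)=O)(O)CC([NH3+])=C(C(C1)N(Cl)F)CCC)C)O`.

Hydrogens are implicit in SMILES; fill each atom to its normal valence:
  7 × C: no H
  4 × C: 2 H each → 8
  3 × C: 3 H each → 9
  3 × C: 1 H each → 3
  2 × O: 1 H each → 2
  2 × O: no H
  1 × Cl: no H
  1 × F: no H
  1 × N (charge +1): 3 H
  1 × N: no H
  Total hydrogens = 25.

25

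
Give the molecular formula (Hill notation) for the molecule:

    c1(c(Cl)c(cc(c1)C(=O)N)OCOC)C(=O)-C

C11H12ClNO4

Heavy atoms from the SMILES: 11 C, 1 Cl, 1 N, 4 O.
Implicit hydrogens by atom environment:
  4 × C (aromatic): no H
  4 × O: no H
  2 × C: 3 H each → 6
  2 × C (aromatic): 1 H each → 2
  2 × C: no H
  1 × C: 2 H
  1 × Cl: no H
  1 × N: 2 H
  Total hydrogens = 12.
Molecular formula: C11H12ClNO4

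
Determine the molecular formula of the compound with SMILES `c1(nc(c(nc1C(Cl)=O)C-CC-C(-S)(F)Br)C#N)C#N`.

Heavy atoms from the SMILES: 1 Br, 11 C, 1 Cl, 1 F, 4 N, 1 O, 1 S.
Implicit hydrogens by atom environment:
  4 × C (aromatic): no H
  4 × C: no H
  3 × C: 2 H each → 6
  2 × N (aromatic): no H
  2 × N: no H
  1 × Br: no H
  1 × Cl: no H
  1 × F: no H
  1 × O: no H
  1 × S: 1 H
  Total hydrogens = 7.
Molecular formula: C11H7BrClFN4OS

C11H7BrClFN4OS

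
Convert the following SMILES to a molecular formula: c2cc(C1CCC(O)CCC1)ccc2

C13H18O

Heavy atoms from the SMILES: 13 C, 1 O.
Implicit hydrogens by atom environment:
  5 × C: 2 H each → 10
  5 × C (aromatic): 1 H each → 5
  2 × C: 1 H each → 2
  1 × C (aromatic): no H
  1 × O: 1 H
  Total hydrogens = 18.
Molecular formula: C13H18O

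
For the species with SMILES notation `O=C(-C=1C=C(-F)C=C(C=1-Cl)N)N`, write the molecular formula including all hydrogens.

C7H6ClFN2O

Heavy atoms from the SMILES: 7 C, 1 Cl, 1 F, 2 N, 1 O.
Implicit hydrogens by atom environment:
  4 × C (aromatic): no H
  2 × C (aromatic): 1 H each → 2
  2 × N: 2 H each → 4
  1 × C: no H
  1 × Cl: no H
  1 × F: no H
  1 × O: no H
  Total hydrogens = 6.
Molecular formula: C7H6ClFN2O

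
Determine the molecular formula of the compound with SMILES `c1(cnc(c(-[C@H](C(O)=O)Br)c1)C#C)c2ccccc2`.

C15H10BrNO2

Heavy atoms from the SMILES: 1 Br, 15 C, 1 N, 2 O.
Implicit hydrogens by atom environment:
  7 × C (aromatic): 1 H each → 7
  4 × C (aromatic): no H
  2 × C: 1 H each → 2
  2 × C: no H
  1 × Br: no H
  1 × N (aromatic): no H
  1 × O: 1 H
  1 × O: no H
  Total hydrogens = 10.
Molecular formula: C15H10BrNO2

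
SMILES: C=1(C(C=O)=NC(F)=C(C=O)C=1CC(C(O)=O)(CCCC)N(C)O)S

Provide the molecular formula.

C15H19FN2O5S

Heavy atoms from the SMILES: 15 C, 1 F, 2 N, 5 O, 1 S.
Implicit hydrogens by atom environment:
  5 × C (aromatic): no H
  4 × C: 2 H each → 8
  3 × O: no H
  2 × C: 3 H each → 6
  2 × C: 1 H each → 2
  2 × C: no H
  2 × O: 1 H each → 2
  1 × F: no H
  1 × N (aromatic): no H
  1 × N: no H
  1 × S: 1 H
  Total hydrogens = 19.
Molecular formula: C15H19FN2O5S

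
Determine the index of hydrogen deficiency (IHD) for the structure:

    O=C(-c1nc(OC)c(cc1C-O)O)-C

Molecular formula from the SMILES: C9H11NO4.
DoU = (2C + 2 + N − H − X)/2 = (2·9 + 2 + 1 − 11 − 0)/2 = 10/2 = 5.
(Structurally: 1 ring(s) + 4 π bond(s) = 5.)

5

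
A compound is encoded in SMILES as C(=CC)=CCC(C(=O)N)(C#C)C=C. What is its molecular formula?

Heavy atoms from the SMILES: 11 C, 1 N, 1 O.
Implicit hydrogens by atom environment:
  4 × C: 1 H each → 4
  4 × C: no H
  2 × C: 2 H each → 4
  1 × C: 3 H
  1 × N: 2 H
  1 × O: no H
  Total hydrogens = 13.
Molecular formula: C11H13NO

C11H13NO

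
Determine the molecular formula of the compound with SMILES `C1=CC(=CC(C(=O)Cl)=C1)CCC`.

Heavy atoms from the SMILES: 10 C, 1 Cl, 1 O.
Implicit hydrogens by atom environment:
  4 × C (aromatic): 1 H each → 4
  2 × C: 2 H each → 4
  2 × C (aromatic): no H
  1 × C: 3 H
  1 × C: no H
  1 × Cl: no H
  1 × O: no H
  Total hydrogens = 11.
Molecular formula: C10H11ClO

C10H11ClO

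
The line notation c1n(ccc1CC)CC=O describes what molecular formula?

Heavy atoms from the SMILES: 8 C, 1 N, 1 O.
Implicit hydrogens by atom environment:
  3 × C (aromatic): 1 H each → 3
  2 × C: 2 H each → 4
  1 × C: 3 H
  1 × C: 1 H
  1 × C (aromatic): no H
  1 × N (aromatic): no H
  1 × O: no H
  Total hydrogens = 11.
Molecular formula: C8H11NO

C8H11NO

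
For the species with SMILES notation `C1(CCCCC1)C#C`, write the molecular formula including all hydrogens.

C8H12

Heavy atoms from the SMILES: 8 C.
Implicit hydrogens by atom environment:
  5 × C: 2 H each → 10
  2 × C: 1 H each → 2
  1 × C: no H
  Total hydrogens = 12.
Molecular formula: C8H12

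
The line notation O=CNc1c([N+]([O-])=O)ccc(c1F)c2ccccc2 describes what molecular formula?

C13H9FN2O3

Heavy atoms from the SMILES: 13 C, 1 F, 2 N, 3 O.
Implicit hydrogens by atom environment:
  7 × C (aromatic): 1 H each → 7
  5 × C (aromatic): no H
  2 × O: no H
  1 × C: 1 H
  1 × F: no H
  1 × N: 1 H
  1 × N (charge +1): no H
  1 × O (charge -1): no H
  Total hydrogens = 9.
Molecular formula: C13H9FN2O3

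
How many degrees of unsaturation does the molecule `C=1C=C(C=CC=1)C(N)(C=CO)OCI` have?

Molecular formula from the SMILES: C10H12INO2.
DoU = (2C + 2 + N − H − X)/2 = (2·10 + 2 + 1 − 12 − 1)/2 = 10/2 = 5.
(Structurally: 1 ring(s) + 4 π bond(s) = 5.)

5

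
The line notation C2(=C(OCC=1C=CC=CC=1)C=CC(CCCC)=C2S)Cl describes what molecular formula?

Heavy atoms from the SMILES: 17 C, 1 Cl, 1 O, 1 S.
Implicit hydrogens by atom environment:
  7 × C (aromatic): 1 H each → 7
  5 × C (aromatic): no H
  4 × C: 2 H each → 8
  1 × C: 3 H
  1 × Cl: no H
  1 × O: no H
  1 × S: 1 H
  Total hydrogens = 19.
Molecular formula: C17H19ClOS

C17H19ClOS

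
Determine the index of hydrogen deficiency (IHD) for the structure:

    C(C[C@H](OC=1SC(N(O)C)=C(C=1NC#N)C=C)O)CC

Molecular formula from the SMILES: C13H19N3O3S.
DoU = (2C + 2 + N − H − X)/2 = (2·13 + 2 + 3 − 19 − 0)/2 = 12/2 = 6.
(Structurally: 1 ring(s) + 5 π bond(s) = 6.)

6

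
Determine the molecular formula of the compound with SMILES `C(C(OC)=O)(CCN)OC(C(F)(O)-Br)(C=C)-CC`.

Heavy atoms from the SMILES: 1 Br, 11 C, 1 F, 1 N, 4 O.
Implicit hydrogens by atom environment:
  4 × C: 2 H each → 8
  3 × C: no H
  3 × O: no H
  2 × C: 3 H each → 6
  2 × C: 1 H each → 2
  1 × Br: no H
  1 × F: no H
  1 × N: 2 H
  1 × O: 1 H
  Total hydrogens = 19.
Molecular formula: C11H19BrFNO4

C11H19BrFNO4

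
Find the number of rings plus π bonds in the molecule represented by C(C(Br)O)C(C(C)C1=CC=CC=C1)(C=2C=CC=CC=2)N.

8

Molecular formula from the SMILES: C17H20BrNO.
DoU = (2C + 2 + N − H − X)/2 = (2·17 + 2 + 1 − 20 − 1)/2 = 16/2 = 8.
(Structurally: 2 ring(s) + 6 π bond(s) = 8.)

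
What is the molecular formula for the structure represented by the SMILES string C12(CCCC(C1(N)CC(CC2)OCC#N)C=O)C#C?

C15H20N2O2

Heavy atoms from the SMILES: 15 C, 2 N, 2 O.
Implicit hydrogens by atom environment:
  7 × C: 2 H each → 14
  4 × C: 1 H each → 4
  4 × C: no H
  2 × O: no H
  1 × N: 2 H
  1 × N: no H
  Total hydrogens = 20.
Molecular formula: C15H20N2O2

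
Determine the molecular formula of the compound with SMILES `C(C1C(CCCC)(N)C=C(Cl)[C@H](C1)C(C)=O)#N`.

Heavy atoms from the SMILES: 13 C, 1 Cl, 2 N, 1 O.
Implicit hydrogens by atom environment:
  4 × C: 2 H each → 8
  4 × C: no H
  3 × C: 1 H each → 3
  2 × C: 3 H each → 6
  1 × Cl: no H
  1 × N: 2 H
  1 × N: no H
  1 × O: no H
  Total hydrogens = 19.
Molecular formula: C13H19ClN2O

C13H19ClN2O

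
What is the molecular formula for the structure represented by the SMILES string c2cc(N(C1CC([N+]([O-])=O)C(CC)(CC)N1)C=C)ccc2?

C16H23N3O2

Heavy atoms from the SMILES: 16 C, 3 N, 2 O.
Implicit hydrogens by atom environment:
  5 × C (aromatic): 1 H each → 5
  4 × C: 2 H each → 8
  3 × C: 1 H each → 3
  2 × C: 3 H each → 6
  1 × C: no H
  1 × C (aromatic): no H
  1 × N: 1 H
  1 × N: no H
  1 × N (charge +1): no H
  1 × O: no H
  1 × O (charge -1): no H
  Total hydrogens = 23.
Molecular formula: C16H23N3O2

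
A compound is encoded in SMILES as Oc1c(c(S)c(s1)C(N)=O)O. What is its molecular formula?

C5H5NO3S2

Heavy atoms from the SMILES: 5 C, 1 N, 3 O, 2 S.
Implicit hydrogens by atom environment:
  4 × C (aromatic): no H
  2 × O: 1 H each → 2
  1 × C: no H
  1 × N: 2 H
  1 × O: no H
  1 × S: 1 H
  1 × S (aromatic): no H
  Total hydrogens = 5.
Molecular formula: C5H5NO3S2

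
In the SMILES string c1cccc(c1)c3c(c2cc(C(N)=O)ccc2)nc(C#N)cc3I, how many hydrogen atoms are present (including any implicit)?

Hydrogens are implicit in SMILES; fill each atom to its normal valence:
  10 × C (aromatic): 1 H each → 10
  7 × C (aromatic): no H
  2 × C: no H
  1 × I: no H
  1 × N: 2 H
  1 × N (aromatic): no H
  1 × N: no H
  1 × O: no H
  Total hydrogens = 12.

12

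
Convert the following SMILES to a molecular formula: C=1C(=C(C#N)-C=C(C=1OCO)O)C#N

C9H6N2O3

Heavy atoms from the SMILES: 9 C, 2 N, 3 O.
Implicit hydrogens by atom environment:
  4 × C (aromatic): no H
  2 × C (aromatic): 1 H each → 2
  2 × C: no H
  2 × N: no H
  2 × O: 1 H each → 2
  1 × C: 2 H
  1 × O: no H
  Total hydrogens = 6.
Molecular formula: C9H6N2O3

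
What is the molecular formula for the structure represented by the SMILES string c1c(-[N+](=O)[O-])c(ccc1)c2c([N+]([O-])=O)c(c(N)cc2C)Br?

C13H10BrN3O4

Heavy atoms from the SMILES: 1 Br, 13 C, 3 N, 4 O.
Implicit hydrogens by atom environment:
  7 × C (aromatic): no H
  5 × C (aromatic): 1 H each → 5
  2 × N (charge +1): no H
  2 × O: no H
  2 × O (charge -1): no H
  1 × Br: no H
  1 × C: 3 H
  1 × N: 2 H
  Total hydrogens = 10.
Molecular formula: C13H10BrN3O4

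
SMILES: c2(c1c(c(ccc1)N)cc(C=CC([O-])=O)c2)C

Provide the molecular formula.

Heavy atoms from the SMILES: 14 C, 1 N, 2 O.
Implicit hydrogens by atom environment:
  5 × C (aromatic): 1 H each → 5
  5 × C (aromatic): no H
  2 × C: 1 H each → 2
  1 × C: 3 H
  1 × C: no H
  1 × N: 2 H
  1 × O: no H
  1 × O (charge -1): no H
  Total hydrogens = 12.
Net charge -1.
Molecular formula: C14H12NO2-

C14H12NO2-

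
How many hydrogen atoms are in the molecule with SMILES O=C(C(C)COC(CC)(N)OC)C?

Hydrogens are implicit in SMILES; fill each atom to its normal valence:
  4 × C: 3 H each → 12
  3 × O: no H
  2 × C: 2 H each → 4
  2 × C: no H
  1 × C: 1 H
  1 × N: 2 H
  Total hydrogens = 19.

19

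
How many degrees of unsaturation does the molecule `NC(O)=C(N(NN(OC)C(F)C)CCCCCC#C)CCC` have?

3

Molecular formula from the SMILES: C15H29FN4O2.
DoU = (2C + 2 + N − H − X)/2 = (2·15 + 2 + 4 − 29 − 1)/2 = 6/2 = 3.
(Structurally: 0 ring(s) + 3 π bond(s) = 3.)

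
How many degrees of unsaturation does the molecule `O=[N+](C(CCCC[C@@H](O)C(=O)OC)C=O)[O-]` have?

Molecular formula from the SMILES: C9H15NO6.
DoU = (2C + 2 + N − H − X)/2 = (2·9 + 2 + 1 − 15 − 0)/2 = 6/2 = 3.
(Structurally: 0 ring(s) + 3 π bond(s) = 3.)

3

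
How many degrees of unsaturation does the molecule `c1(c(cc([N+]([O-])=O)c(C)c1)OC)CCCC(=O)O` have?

6

Molecular formula from the SMILES: C12H15NO5.
DoU = (2C + 2 + N − H − X)/2 = (2·12 + 2 + 1 − 15 − 0)/2 = 12/2 = 6.
(Structurally: 1 ring(s) + 5 π bond(s) = 6.)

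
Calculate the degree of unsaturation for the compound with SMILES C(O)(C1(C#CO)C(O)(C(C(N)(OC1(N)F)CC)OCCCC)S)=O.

Molecular formula from the SMILES: C14H23FN2O6S.
DoU = (2C + 2 + N − H − X)/2 = (2·14 + 2 + 2 − 23 − 1)/2 = 8/2 = 4.
(Structurally: 1 ring(s) + 3 π bond(s) = 4.)

4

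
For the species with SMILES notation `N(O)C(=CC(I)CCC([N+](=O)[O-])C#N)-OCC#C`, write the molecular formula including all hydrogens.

Heavy atoms from the SMILES: 10 C, 1 I, 3 N, 4 O.
Implicit hydrogens by atom environment:
  4 × C: 1 H each → 4
  3 × C: 2 H each → 6
  3 × C: no H
  2 × O: no H
  1 × I: no H
  1 × N: 1 H
  1 × N (charge +1): no H
  1 × N: no H
  1 × O: 1 H
  1 × O (charge -1): no H
  Total hydrogens = 12.
Molecular formula: C10H12IN3O4

C10H12IN3O4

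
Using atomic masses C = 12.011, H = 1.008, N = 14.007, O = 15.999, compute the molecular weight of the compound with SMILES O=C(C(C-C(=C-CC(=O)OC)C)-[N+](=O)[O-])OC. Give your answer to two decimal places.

Molecular formula: C10H15NO6.
M = 10×12.011 + 15×1.008 + 1×14.007 + 6×15.999 = 245.23 g/mol.

245.23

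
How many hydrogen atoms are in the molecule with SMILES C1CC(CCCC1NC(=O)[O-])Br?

13

Hydrogens are implicit in SMILES; fill each atom to its normal valence:
  5 × C: 2 H each → 10
  2 × C: 1 H each → 2
  1 × Br: no H
  1 × C: no H
  1 × N: 1 H
  1 × O: no H
  1 × O (charge -1): no H
  Total hydrogens = 13.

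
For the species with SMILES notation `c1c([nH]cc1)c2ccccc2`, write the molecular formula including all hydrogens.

C10H9N

Heavy atoms from the SMILES: 10 C, 1 N.
Implicit hydrogens by atom environment:
  8 × C (aromatic): 1 H each → 8
  2 × C (aromatic): no H
  1 × N (aromatic): 1 H
  Total hydrogens = 9.
Molecular formula: C10H9N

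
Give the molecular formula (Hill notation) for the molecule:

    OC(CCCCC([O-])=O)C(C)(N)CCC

Heavy atoms from the SMILES: 11 C, 1 N, 3 O.
Implicit hydrogens by atom environment:
  6 × C: 2 H each → 12
  2 × C: 3 H each → 6
  2 × C: no H
  1 × C: 1 H
  1 × N: 2 H
  1 × O: 1 H
  1 × O: no H
  1 × O (charge -1): no H
  Total hydrogens = 22.
Net charge -1.
Molecular formula: C11H22NO3-

C11H22NO3-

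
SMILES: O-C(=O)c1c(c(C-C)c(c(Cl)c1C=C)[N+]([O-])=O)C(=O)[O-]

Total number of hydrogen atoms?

9

Hydrogens are implicit in SMILES; fill each atom to its normal valence:
  6 × C (aromatic): no H
  3 × O: no H
  2 × C: 2 H each → 4
  2 × C: no H
  2 × O (charge -1): no H
  1 × C: 3 H
  1 × C: 1 H
  1 × Cl: no H
  1 × N (charge +1): no H
  1 × O: 1 H
  Total hydrogens = 9.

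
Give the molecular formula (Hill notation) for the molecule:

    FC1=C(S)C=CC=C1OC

Heavy atoms from the SMILES: 7 C, 1 F, 1 O, 1 S.
Implicit hydrogens by atom environment:
  3 × C (aromatic): 1 H each → 3
  3 × C (aromatic): no H
  1 × C: 3 H
  1 × F: no H
  1 × O: no H
  1 × S: 1 H
  Total hydrogens = 7.
Molecular formula: C7H7FOS

C7H7FOS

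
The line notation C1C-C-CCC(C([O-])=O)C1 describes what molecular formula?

C8H13O2-

Heavy atoms from the SMILES: 8 C, 2 O.
Implicit hydrogens by atom environment:
  6 × C: 2 H each → 12
  1 × C: 1 H
  1 × C: no H
  1 × O: no H
  1 × O (charge -1): no H
  Total hydrogens = 13.
Net charge -1.
Molecular formula: C8H13O2-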